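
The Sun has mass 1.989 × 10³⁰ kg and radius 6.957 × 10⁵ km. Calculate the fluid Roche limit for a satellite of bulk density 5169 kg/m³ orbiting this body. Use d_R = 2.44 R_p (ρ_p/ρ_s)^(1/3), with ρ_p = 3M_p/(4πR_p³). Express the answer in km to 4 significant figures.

ρ_p = 3M_p/(4πR_p³) = 3 × (1.989 × 10³⁰) / (4π × (6.957 × 10⁸ m)³) = 1410 kg/m³
d_R = 2.44 × 6.957 × 10⁵ km × (1410/5169)^(1/3)
    = 1.101 × 10⁶ km

1.101 × 10⁶ km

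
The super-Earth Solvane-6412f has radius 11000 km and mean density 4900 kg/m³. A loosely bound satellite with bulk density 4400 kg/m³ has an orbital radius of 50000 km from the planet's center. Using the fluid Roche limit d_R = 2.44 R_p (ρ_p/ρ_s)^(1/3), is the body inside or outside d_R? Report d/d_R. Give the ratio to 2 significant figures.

outside; d/d_R ≈ 1.8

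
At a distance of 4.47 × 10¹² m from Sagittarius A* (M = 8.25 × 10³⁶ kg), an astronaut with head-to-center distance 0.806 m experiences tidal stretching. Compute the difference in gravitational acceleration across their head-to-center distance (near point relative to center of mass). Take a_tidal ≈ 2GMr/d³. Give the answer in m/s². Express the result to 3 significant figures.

9.94 × 10⁻¹² m/s²

Differencing GM/(d−r)² and GM/d² to first order in r/d gives 2GMr/d³.
Δg = 2GMr/d³
   = 2 × (6.674 × 10⁻¹¹) × (8.25 × 10³⁶) × (0.806) / (4.47 × 10¹²)³
   = 9.94 × 10⁻¹² m/s²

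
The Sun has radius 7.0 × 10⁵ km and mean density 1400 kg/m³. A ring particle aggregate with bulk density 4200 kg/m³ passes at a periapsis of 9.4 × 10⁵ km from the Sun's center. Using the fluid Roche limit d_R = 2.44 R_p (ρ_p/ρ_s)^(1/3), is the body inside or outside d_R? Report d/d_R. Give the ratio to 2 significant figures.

inside; d/d_R ≈ 0.79

d_R = 2.44 × (7.0 × 10⁵ km) × (1400/4200)^(1/3) = 1.184 × 10⁶ km
d/d_R = (9.4 × 10⁵) / (1.184 × 10⁶) = 0.79
Since d/d_R < 1, the body is inside the Roche limit.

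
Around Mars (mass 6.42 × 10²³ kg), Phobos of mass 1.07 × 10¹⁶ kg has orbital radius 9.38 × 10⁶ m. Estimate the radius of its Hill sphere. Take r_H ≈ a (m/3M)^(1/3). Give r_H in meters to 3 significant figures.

r_H ≈ a (m/3M)^(1/3)
    = (9.38 × 10⁶) × (1.07 × 10¹⁶ / (3 × 6.42 × 10²³))^(1/3)
    = 1.66 × 10⁴ m

1.66 × 10⁴ m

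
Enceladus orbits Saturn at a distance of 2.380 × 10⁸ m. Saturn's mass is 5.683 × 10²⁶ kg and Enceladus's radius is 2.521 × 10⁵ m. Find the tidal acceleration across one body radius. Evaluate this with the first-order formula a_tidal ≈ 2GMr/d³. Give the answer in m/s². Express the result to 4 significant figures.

Δg = 2GMr/d³
   = 2 × (6.674 × 10⁻¹¹) × (5.683 × 10²⁶) × (2.521 × 10⁵) / (2.380 × 10⁸)³
   = 1.419 × 10⁻³ m/s²

1.419 × 10⁻³ m/s²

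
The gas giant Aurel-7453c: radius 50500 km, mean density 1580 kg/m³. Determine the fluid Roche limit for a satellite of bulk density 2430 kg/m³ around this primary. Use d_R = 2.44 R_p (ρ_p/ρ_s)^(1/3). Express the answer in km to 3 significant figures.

1.07 × 10⁵ km

d_R = 2.44 × 50500 km × (1580/2430)^(1/3)
    = 1.07 × 10⁵ km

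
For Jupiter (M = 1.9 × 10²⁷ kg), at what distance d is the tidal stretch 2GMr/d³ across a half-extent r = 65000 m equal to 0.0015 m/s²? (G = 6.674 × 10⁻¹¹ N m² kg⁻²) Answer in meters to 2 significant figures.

2.2 × 10⁸ m

2GMr/d³ = a_tidal  ⇒  d = (2GMr / a_tidal)^(1/3)
d = (2 × 6.674×10⁻¹¹ × (1.9 × 10²⁷) × (65000) / (0.0015))^(1/3)
  = 2.2 × 10⁸ m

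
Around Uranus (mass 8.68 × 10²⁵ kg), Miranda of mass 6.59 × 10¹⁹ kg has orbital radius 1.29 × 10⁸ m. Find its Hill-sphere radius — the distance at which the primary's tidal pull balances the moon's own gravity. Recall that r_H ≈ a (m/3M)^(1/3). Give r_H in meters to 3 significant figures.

r_H ≈ a (m/3M)^(1/3)
    = (1.29 × 10⁸) × (6.59 × 10¹⁹ / (3 × 8.68 × 10²⁵))^(1/3)
    = 8.16 × 10⁵ m

8.16 × 10⁵ m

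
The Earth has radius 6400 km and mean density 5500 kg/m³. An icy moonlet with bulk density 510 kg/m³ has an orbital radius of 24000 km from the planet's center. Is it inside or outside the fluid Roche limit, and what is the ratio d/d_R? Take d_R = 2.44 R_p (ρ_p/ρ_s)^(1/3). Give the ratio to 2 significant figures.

inside; d/d_R ≈ 0.70

d_R = 2.44 × (6400 km) × (5500/510)^(1/3) = 34500 km
d/d_R = (24000) / (34500) = 0.70
Since d/d_R < 1, the body is inside the Roche limit.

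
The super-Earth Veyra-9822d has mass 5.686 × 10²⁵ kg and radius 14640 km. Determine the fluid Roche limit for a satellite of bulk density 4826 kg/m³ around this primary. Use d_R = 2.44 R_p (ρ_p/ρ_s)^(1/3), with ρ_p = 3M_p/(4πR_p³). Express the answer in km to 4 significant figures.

ρ_p = 3M_p/(4πR_p³) = 3 × (5.686 × 10²⁵) / (4π × (1.464 × 10⁷ m)³) = 4326 kg/m³
d_R = 2.44 × 14640 km × (4326/4826)^(1/3)
    = 34440 km

34440 km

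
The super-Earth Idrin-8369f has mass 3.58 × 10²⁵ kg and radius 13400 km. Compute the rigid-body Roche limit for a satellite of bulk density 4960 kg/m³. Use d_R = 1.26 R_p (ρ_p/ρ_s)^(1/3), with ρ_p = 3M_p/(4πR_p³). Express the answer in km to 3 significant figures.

ρ_p = 3M_p/(4πR_p³) = 3 × (3.58 × 10²⁵) / (4π × (1.34 × 10⁷ m)³) = 3550 kg/m³
d_R = 1.26 × 13400 km × (3550/4960)^(1/3)
    = 15100 km

15100 km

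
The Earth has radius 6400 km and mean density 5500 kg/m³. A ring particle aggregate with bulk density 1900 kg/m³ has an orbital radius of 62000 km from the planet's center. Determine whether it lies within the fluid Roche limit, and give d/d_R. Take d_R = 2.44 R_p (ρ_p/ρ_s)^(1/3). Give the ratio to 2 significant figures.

outside; d/d_R ≈ 2.8

d_R = 2.44 × (6400 km) × (5500/1900)^(1/3) = 22260 km
d/d_R = (62000) / (22260) = 2.8
Since d/d_R > 1, the body is outside the Roche limit.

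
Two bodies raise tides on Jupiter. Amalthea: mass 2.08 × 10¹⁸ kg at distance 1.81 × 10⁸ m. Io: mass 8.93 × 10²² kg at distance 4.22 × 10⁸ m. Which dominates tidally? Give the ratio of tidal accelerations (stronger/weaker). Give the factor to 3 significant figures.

Io, by a factor of ≈ 3390

The tide-raising term goes as M/d³ (the gradient of a 1/d² field).
Amalthea: (2.08 × 10¹⁸) / (1.81 × 10⁸)³ = 3.508 × 10⁻⁷
Io: (8.93 × 10²²) / (4.22 × 10⁸)³ = 1.188 × 10⁻³
Ratio (larger/smaller) = 3390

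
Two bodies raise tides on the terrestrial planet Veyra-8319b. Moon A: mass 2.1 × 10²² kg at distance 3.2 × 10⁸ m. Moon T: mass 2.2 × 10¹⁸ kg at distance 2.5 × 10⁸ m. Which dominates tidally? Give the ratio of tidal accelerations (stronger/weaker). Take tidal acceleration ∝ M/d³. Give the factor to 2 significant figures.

Moon A, by a factor of ≈ 4600

Compare M/d³ for the two perturbers:
Moon A: (2.1 × 10²²) / (3.2 × 10⁸)³ = 6.409 × 10⁻⁴
Moon T: (2.2 × 10¹⁸) / (2.5 × 10⁸)³ = 1.408 × 10⁻⁷
Ratio (larger/smaller) = 4600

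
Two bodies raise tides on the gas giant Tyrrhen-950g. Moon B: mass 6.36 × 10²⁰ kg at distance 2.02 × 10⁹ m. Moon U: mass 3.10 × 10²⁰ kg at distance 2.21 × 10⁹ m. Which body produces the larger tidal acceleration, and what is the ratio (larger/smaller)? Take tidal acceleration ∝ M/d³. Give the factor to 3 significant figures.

Moon B, by a factor of ≈ 2.69

Tidal acceleration ∝ M/d³, so compare M/d³ for each.
Moon B: (6.36 × 10²⁰) / (2.02 × 10⁹)³ = 7.716 × 10⁻⁸
Moon U: (3.10 × 10²⁰) / (2.21 × 10⁹)³ = 2.872 × 10⁻⁸
Ratio (larger/smaller) = 2.69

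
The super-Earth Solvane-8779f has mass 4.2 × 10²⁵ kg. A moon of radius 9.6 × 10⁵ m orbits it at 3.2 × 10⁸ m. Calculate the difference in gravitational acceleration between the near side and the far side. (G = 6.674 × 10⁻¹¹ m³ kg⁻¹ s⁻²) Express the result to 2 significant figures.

3.3 × 10⁻⁴ m/s²

Δg = 4GMr/d³
   = 4 × (6.674 × 10⁻¹¹) × (4.2 × 10²⁵) × (9.6 × 10⁵) / (3.2 × 10⁸)³
   = 3.3 × 10⁻⁴ m/s²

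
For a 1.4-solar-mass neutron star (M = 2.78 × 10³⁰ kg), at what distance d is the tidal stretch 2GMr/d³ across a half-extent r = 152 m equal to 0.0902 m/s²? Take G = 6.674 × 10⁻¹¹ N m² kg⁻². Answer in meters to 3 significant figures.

2GMr/d³ = a_tidal  ⇒  d = (2GMr / a_tidal)^(1/3)
d = (2 × 6.674×10⁻¹¹ × (2.78 × 10³⁰) × (152) / (0.0902))^(1/3)
  = 8.55 × 10⁷ m

8.55 × 10⁷ m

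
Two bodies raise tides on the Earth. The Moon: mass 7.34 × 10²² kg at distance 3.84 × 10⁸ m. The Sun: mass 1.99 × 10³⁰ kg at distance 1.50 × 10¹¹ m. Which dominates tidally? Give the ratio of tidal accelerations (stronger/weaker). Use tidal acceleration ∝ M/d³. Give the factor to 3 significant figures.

Tidal stretch scales as M/d³; compute that for each body.
The Moon: (7.34 × 10²²) / (3.84 × 10⁸)³ = 1.296 × 10⁻³
The Sun: (1.99 × 10³⁰) / (1.50 × 10¹¹)³ = 5.896 × 10⁻⁴
Ratio (larger/smaller) = 2.20

The Moon, by a factor of ≈ 2.20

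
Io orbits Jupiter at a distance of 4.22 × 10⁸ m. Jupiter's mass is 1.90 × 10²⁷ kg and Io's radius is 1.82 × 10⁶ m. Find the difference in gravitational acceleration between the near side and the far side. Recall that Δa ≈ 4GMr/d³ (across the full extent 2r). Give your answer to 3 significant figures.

1.23 × 10⁻² m/s²

The field gradient is 2GM/d³; across the full diameter 2r the difference is 4GMr/d³.
a_tidal = 4GMr/d³
        = 4 × (6.674 × 10⁻¹¹) × (1.90 × 10²⁷) × (1.82 × 10⁶) / (4.22 × 10⁸)³
        = 1.23 × 10⁻² m/s²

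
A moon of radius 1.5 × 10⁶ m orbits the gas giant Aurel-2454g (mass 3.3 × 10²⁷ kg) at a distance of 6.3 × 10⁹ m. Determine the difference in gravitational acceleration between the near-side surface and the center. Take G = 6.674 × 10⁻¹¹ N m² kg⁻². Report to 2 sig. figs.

Since r ≪ d, expand the inverse-square field across one radius to get the leading 2GMr/d³ term.
Δa = 2GMr/d³
   = 2 × (6.674 × 10⁻¹¹) × (3.3 × 10²⁷) × (1.5 × 10⁶) / (6.3 × 10⁹)³
   = 2.6 × 10⁻⁶ m/s²

2.6 × 10⁻⁶ m/s²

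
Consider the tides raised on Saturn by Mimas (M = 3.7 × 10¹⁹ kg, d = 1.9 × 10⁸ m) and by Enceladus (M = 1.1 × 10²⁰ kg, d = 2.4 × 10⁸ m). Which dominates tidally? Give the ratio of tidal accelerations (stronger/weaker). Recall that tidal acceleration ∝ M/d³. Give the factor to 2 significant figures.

Enceladus, by a factor of ≈ 1.5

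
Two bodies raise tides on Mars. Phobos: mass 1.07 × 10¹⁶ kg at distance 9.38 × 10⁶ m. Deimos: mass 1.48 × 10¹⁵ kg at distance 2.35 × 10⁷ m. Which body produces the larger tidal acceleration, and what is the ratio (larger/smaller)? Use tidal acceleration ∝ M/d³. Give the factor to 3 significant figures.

Compare M/d³ for the two perturbers:
Phobos: (1.07 × 10¹⁶) / (9.38 × 10⁶)³ = 1.297 × 10⁻⁵
Deimos: (1.48 × 10¹⁵) / (2.35 × 10⁷)³ = 1.140 × 10⁻⁷
Ratio (larger/smaller) = 114

Phobos, by a factor of ≈ 114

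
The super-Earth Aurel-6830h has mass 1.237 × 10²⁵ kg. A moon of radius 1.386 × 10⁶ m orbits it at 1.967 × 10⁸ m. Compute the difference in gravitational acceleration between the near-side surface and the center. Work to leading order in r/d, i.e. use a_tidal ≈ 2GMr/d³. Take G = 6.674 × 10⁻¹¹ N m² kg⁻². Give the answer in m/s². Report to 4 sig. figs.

3.007 × 10⁻⁴ m/s²

Δa = 2GMr/d³
   = 2 × (6.674 × 10⁻¹¹) × (1.237 × 10²⁵) × (1.386 × 10⁶) / (1.967 × 10⁸)³
   = 3.007 × 10⁻⁴ m/s²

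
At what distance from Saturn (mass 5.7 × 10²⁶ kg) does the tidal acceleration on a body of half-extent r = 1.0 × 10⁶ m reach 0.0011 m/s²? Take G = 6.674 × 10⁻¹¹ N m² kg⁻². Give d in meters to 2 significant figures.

2GMr/d³ = a_tidal  ⇒  d = (2GMr / a_tidal)^(1/3)
d = (2 × 6.674×10⁻¹¹ × (5.7 × 10²⁶) × (1.0 × 10⁶) / (0.0011))^(1/3)
  = 4.1 × 10⁸ m

4.1 × 10⁸ m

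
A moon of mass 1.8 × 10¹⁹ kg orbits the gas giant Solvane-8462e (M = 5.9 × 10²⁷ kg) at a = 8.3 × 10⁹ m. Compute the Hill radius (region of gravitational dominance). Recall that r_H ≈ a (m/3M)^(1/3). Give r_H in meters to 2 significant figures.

r_H ≈ a (m/3M)^(1/3)
    = (8.3 × 10⁹) × (1.8 × 10¹⁹ / (3 × 5.9 × 10²⁷))^(1/3)
    = 8.3 × 10⁶ m

8.3 × 10⁶ m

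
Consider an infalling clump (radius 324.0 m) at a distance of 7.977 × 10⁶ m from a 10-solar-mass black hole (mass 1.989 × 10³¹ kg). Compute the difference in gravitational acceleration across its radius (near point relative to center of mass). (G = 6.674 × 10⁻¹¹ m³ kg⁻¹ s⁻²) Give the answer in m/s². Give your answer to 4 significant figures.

1.695 × 10³ m/s²

The tidal stretch is the gradient of GM/d² times the body's extent r, hence the 1/d³ dependence.
Δa = 2GMr/d³
   = 2 × (6.674 × 10⁻¹¹) × (1.989 × 10³¹) × (324.0) / (7.977 × 10⁶)³
   = 1.695 × 10³ m/s²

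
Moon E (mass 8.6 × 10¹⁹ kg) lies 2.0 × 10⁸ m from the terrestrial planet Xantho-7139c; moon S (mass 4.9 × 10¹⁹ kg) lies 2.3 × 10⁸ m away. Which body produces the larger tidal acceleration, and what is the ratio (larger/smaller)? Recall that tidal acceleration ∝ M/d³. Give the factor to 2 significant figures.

Compare M/d³ for the two perturbers:
Moon E: (8.6 × 10¹⁹) / (2.0 × 10⁸)³ = 1.075 × 10⁻⁵
Moon S: (4.9 × 10¹⁹) / (2.3 × 10⁸)³ = 4.027 × 10⁻⁶
Ratio (larger/smaller) = 2.7

Moon E, by a factor of ≈ 2.7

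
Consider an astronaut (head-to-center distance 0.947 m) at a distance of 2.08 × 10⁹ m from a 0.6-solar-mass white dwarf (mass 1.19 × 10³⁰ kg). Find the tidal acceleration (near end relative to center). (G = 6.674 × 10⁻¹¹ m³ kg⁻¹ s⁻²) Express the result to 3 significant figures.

1.67 × 10⁻⁸ m/s²

The tidal stretch is the gradient of GM/d² times the body's extent r, hence the 1/d³ dependence.
Δa = 2GMr/d³
   = 2 × (6.674 × 10⁻¹¹) × (1.19 × 10³⁰) × (0.947) / (2.08 × 10⁹)³
   = 1.67 × 10⁻⁸ m/s²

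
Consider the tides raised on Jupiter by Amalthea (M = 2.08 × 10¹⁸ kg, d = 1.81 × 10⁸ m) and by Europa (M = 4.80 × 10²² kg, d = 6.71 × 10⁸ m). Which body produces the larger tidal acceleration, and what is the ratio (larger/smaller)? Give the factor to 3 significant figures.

Europa, by a factor of ≈ 453

Tidal acceleration ∝ M/d³, so compare M/d³ for each.
Amalthea: (2.08 × 10¹⁸) / (1.81 × 10⁸)³ = 3.508 × 10⁻⁷
Europa: (4.80 × 10²²) / (6.71 × 10⁸)³ = 1.589 × 10⁻⁴
Ratio (larger/smaller) = 453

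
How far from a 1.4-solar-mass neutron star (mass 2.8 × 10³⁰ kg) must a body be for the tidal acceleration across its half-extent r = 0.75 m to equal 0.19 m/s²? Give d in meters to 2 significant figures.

2GMr/d³ = a_tidal  ⇒  d = (2GMr / a_tidal)^(1/3)
d = (2 × 6.674×10⁻¹¹ × (2.8 × 10³⁰) × (0.75) / (0.19))^(1/3)
  = 1.1 × 10⁷ m

1.1 × 10⁷ m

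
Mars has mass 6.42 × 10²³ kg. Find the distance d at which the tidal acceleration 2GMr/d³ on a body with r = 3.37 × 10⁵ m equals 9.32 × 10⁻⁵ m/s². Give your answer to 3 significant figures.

6.77 × 10⁷ m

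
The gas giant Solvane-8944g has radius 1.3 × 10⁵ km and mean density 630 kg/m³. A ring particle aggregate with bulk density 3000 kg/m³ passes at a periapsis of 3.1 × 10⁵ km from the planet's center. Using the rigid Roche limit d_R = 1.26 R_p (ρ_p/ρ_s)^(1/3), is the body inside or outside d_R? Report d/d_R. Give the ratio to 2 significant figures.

outside; d/d_R ≈ 3.2

d_R = 1.26 × (1.3 × 10⁵ km) × (630/3000)^(1/3) = 97360 km
d/d_R = (3.1 × 10⁵) / (97360) = 3.2
Since d/d_R > 1, the body is outside the Roche limit.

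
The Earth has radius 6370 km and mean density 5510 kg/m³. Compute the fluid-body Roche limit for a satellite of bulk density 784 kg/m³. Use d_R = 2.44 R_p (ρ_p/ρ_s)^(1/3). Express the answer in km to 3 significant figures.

29800 km

d_R = 2.44 × 6370 km × (5510/784)^(1/3)
    = 29800 km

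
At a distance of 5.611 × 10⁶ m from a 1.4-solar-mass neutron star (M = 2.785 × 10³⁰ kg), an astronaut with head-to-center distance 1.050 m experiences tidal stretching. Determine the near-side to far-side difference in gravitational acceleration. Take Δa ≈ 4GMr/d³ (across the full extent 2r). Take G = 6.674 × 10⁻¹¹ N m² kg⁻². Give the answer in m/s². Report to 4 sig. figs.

4.419 m/s²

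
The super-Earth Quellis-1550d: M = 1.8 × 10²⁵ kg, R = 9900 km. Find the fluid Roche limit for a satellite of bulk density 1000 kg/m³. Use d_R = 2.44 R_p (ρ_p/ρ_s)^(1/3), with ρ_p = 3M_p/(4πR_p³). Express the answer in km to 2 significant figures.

40000 km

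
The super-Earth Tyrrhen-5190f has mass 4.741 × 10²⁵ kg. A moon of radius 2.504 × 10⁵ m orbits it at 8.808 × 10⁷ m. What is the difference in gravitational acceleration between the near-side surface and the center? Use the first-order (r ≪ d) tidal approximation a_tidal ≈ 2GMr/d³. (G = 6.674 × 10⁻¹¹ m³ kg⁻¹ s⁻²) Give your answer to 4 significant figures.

Differencing GM/(d−r)² and GM/d² to first order in r/d gives 2GMr/d³.
a_tidal = 2GMr/d³
        = 2 × (6.674 × 10⁻¹¹) × (4.741 × 10²⁵) × (2.504 × 10⁵) / (8.808 × 10⁷)³
        = 2.319 × 10⁻³ m/s²

2.319 × 10⁻³ m/s²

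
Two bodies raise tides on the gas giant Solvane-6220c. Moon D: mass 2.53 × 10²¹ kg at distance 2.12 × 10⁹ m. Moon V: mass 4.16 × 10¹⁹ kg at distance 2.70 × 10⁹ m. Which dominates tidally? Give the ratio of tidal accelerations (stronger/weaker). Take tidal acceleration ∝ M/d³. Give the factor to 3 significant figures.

Moon D, by a factor of ≈ 126

Tidal acceleration ∝ M/d³, so compare M/d³ for each.
Moon D: (2.53 × 10²¹) / (2.12 × 10⁹)³ = 2.655 × 10⁻⁷
Moon V: (4.16 × 10¹⁹) / (2.70 × 10⁹)³ = 2.113 × 10⁻⁹
Ratio (larger/smaller) = 126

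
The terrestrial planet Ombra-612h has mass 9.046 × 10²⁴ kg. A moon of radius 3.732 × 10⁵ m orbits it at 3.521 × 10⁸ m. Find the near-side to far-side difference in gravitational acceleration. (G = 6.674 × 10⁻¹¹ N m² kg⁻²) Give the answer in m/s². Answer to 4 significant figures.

2.065 × 10⁻⁵ m/s²

The field gradient is 2GM/d³; across the full diameter 2r the difference is 4GMr/d³.
Δg = 4GMr/d³
   = 4 × (6.674 × 10⁻¹¹) × (9.046 × 10²⁴) × (3.732 × 10⁵) / (3.521 × 10⁸)³
   = 2.065 × 10⁻⁵ m/s²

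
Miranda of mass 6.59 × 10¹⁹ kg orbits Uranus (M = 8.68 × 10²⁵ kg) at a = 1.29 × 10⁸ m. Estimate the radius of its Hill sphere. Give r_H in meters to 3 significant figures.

r_H ≈ a (m/3M)^(1/3)
    = (1.29 × 10⁸) × (6.59 × 10¹⁹ / (3 × 8.68 × 10²⁵))^(1/3)
    = 8.16 × 10⁵ m

8.16 × 10⁵ m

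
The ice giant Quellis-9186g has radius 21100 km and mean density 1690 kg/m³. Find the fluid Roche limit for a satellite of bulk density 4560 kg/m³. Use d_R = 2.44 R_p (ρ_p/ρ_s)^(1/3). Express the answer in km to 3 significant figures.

37000 km

d_R = 2.44 × 21100 km × (1690/4560)^(1/3)
    = 37000 km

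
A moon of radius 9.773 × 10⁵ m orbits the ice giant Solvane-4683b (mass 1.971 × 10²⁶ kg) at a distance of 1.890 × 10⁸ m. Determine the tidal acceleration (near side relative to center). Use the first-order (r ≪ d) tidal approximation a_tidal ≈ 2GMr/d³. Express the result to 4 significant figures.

Since r ≪ d, expand the inverse-square field across one radius to get the leading 2GMr/d³ term.
Δa = 2GMr/d³
   = 2 × (6.674 × 10⁻¹¹) × (1.971 × 10²⁶) × (9.773 × 10⁵) / (1.890 × 10⁸)³
   = 3.808 × 10⁻³ m/s²

3.808 × 10⁻³ m/s²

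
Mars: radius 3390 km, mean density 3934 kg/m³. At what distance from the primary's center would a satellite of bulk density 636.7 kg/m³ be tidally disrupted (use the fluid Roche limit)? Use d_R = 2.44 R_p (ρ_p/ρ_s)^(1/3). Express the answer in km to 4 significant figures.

d_R = 2.44 × 3390 km × (3934/636.7)^(1/3)
    = 15180 km

15180 km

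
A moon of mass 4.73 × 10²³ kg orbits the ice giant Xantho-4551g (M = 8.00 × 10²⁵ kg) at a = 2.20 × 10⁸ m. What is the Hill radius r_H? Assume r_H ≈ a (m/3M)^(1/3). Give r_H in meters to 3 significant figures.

2.76 × 10⁷ m

r_H ≈ a (m/3M)^(1/3)
    = (2.20 × 10⁸) × (4.73 × 10²³ / (3 × 8.00 × 10²⁵))^(1/3)
    = 2.76 × 10⁷ m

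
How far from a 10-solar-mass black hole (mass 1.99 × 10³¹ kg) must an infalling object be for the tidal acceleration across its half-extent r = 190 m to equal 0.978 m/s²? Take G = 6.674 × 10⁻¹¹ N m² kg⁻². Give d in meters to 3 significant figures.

8.02 × 10⁷ m

2GMr/d³ = a_tidal  ⇒  d = (2GMr / a_tidal)^(1/3)
d = (2 × 6.674×10⁻¹¹ × (1.99 × 10³¹) × (190) / (0.978))^(1/3)
  = 8.02 × 10⁷ m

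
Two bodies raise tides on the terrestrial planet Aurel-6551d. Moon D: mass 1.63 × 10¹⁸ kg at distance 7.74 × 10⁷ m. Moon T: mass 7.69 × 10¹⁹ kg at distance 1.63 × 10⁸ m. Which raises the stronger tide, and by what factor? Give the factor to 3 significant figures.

Tidal stretch scales as M/d³; compute that for each body.
Moon D: (1.63 × 10¹⁸) / (7.74 × 10⁷)³ = 3.515 × 10⁻⁶
Moon T: (7.69 × 10¹⁹) / (1.63 × 10⁸)³ = 1.776 × 10⁻⁵
Ratio (larger/smaller) = 5.05

Moon T, by a factor of ≈ 5.05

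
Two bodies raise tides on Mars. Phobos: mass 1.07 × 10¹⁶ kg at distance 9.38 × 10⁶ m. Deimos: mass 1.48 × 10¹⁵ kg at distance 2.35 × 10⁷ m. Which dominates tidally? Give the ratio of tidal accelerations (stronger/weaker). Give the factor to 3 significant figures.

The tide-raising term goes as M/d³ (the gradient of a 1/d² field).
Phobos: (1.07 × 10¹⁶) / (9.38 × 10⁶)³ = 1.297 × 10⁻⁵
Deimos: (1.48 × 10¹⁵) / (2.35 × 10⁷)³ = 1.140 × 10⁻⁷
Ratio (larger/smaller) = 114

Phobos, by a factor of ≈ 114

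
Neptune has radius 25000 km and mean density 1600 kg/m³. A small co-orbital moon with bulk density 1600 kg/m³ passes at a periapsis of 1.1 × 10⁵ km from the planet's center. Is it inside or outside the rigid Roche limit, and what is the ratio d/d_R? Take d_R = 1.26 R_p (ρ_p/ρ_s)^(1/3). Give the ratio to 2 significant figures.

outside; d/d_R ≈ 3.5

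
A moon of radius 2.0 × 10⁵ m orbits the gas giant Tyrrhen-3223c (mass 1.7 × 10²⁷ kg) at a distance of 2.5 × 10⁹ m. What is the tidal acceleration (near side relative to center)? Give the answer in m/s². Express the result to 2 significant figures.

2.9 × 10⁻⁶ m/s²

a_tidal = 2GMr/d³
        = 2 × (6.674 × 10⁻¹¹) × (1.7 × 10²⁷) × (2.0 × 10⁵) / (2.5 × 10⁹)³
        = 2.9 × 10⁻⁶ m/s²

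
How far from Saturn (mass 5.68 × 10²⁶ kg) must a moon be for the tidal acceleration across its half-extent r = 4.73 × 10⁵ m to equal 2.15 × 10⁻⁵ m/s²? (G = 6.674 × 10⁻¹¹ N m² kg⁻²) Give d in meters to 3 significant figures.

1.19 × 10⁹ m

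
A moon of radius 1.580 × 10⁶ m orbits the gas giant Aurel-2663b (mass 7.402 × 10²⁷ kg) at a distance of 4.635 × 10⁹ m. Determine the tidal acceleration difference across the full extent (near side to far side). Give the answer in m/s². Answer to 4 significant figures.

3.135 × 10⁻⁵ m/s²

a_tidal = 4GMr/d³
        = 4 × (6.674 × 10⁻¹¹) × (7.402 × 10²⁷) × (1.580 × 10⁶) / (4.635 × 10⁹)³
        = 3.135 × 10⁻⁵ m/s²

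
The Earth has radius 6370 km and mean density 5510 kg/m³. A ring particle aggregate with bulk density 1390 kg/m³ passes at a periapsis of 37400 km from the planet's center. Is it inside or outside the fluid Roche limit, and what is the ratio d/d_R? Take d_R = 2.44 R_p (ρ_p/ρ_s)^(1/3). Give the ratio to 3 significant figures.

outside; d/d_R ≈ 1.52

d_R = 2.44 × (6370 km) × (5510/1390)^(1/3) = 24600 km
d/d_R = (37400) / (24600) = 1.52
Since d/d_R > 1, the body is outside the Roche limit.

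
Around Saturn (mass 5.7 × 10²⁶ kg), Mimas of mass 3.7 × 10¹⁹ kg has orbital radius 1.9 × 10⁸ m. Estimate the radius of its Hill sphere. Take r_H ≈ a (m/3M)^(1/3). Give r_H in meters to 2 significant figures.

r_H ≈ a (m/3M)^(1/3)
    = (1.9 × 10⁸) × (3.7 × 10¹⁹ / (3 × 5.7 × 10²⁶))^(1/3)
    = 5.3 × 10⁵ m

5.3 × 10⁵ m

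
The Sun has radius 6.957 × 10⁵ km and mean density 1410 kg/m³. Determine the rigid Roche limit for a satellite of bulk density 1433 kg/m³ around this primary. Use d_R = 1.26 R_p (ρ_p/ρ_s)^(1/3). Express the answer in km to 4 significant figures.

d_R = 1.26 × 6.957 × 10⁵ km × (1410/1433)^(1/3)
    = 8.719 × 10⁵ km

8.719 × 10⁵ km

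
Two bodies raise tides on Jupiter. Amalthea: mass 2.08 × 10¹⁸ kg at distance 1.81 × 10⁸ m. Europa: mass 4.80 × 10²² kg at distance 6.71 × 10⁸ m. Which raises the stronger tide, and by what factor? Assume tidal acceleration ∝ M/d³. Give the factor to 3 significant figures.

Europa, by a factor of ≈ 453

The tide-raising term goes as M/d³ (the gradient of a 1/d² field).
Amalthea: (2.08 × 10¹⁸) / (1.81 × 10⁸)³ = 3.508 × 10⁻⁷
Europa: (4.80 × 10²²) / (6.71 × 10⁸)³ = 1.589 × 10⁻⁴
Ratio (larger/smaller) = 453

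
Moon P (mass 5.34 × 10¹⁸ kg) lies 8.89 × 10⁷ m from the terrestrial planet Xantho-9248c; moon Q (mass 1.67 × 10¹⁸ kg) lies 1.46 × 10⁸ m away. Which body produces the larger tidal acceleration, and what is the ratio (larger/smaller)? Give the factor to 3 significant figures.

Moon P, by a factor of ≈ 14.2

Tidal stretch scales as M/d³; compute that for each body.
Moon P: (5.34 × 10¹⁸) / (8.89 × 10⁷)³ = 7.600 × 10⁻⁶
Moon Q: (1.67 × 10¹⁸) / (1.46 × 10⁸)³ = 5.366 × 10⁻⁷
Ratio (larger/smaller) = 14.2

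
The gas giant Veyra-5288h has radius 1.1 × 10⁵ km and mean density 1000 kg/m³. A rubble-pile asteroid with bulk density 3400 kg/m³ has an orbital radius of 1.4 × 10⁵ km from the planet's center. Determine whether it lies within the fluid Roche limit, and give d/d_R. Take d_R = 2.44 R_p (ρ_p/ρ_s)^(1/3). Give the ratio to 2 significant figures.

inside; d/d_R ≈ 0.78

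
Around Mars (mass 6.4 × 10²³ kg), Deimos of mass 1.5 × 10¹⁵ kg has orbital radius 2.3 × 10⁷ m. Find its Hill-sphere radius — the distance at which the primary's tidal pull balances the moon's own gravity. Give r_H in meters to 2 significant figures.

r_H ≈ a (m/3M)^(1/3)
    = (2.3 × 10⁷) × (1.5 × 10¹⁵ / (3 × 6.4 × 10²³))^(1/3)
    = 2.1 × 10⁴ m

2.1 × 10⁴ m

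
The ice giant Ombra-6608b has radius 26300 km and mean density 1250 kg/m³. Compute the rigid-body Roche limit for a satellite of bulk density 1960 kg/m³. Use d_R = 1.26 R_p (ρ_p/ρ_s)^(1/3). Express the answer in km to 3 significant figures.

28500 km

d_R = 1.26 × 26300 km × (1250/1960)^(1/3)
    = 28500 km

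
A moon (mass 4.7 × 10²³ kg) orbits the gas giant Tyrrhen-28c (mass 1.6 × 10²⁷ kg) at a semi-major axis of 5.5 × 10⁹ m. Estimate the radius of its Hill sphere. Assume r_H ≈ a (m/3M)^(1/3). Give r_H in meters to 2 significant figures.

r_H ≈ a (m/3M)^(1/3)
    = (5.5 × 10⁹) × (4.7 × 10²³ / (3 × 1.6 × 10²⁷))^(1/3)
    = 2.5 × 10⁸ m

2.5 × 10⁸ m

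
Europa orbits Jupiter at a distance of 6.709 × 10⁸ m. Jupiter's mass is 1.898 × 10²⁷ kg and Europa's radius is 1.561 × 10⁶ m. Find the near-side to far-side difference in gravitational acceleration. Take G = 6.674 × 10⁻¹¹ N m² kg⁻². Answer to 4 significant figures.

The field gradient is 2GM/d³; across the full diameter 2r the difference is 4GMr/d³.
Δg = 4GMr/d³
   = 4 × (6.674 × 10⁻¹¹) × (1.898 × 10²⁷) × (1.561 × 10⁶) / (6.709 × 10⁸)³
   = 2.619 × 10⁻³ m/s²

2.619 × 10⁻³ m/s²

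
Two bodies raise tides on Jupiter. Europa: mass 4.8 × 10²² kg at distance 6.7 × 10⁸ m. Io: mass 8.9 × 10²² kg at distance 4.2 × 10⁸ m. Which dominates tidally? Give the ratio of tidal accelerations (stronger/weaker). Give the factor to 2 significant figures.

Compare M/d³ for the two perturbers:
Europa: (4.8 × 10²²) / (6.7 × 10⁸)³ = 1.596 × 10⁻⁴
Io: (8.9 × 10²²) / (4.2 × 10⁸)³ = 1.201 × 10⁻³
Ratio (larger/smaller) = 7.5

Io, by a factor of ≈ 7.5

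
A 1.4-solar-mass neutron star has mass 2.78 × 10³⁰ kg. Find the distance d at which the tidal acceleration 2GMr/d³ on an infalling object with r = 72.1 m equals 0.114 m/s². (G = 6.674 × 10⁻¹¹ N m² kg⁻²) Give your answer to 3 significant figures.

6.17 × 10⁷ m

2GMr/d³ = a_tidal  ⇒  d = (2GMr / a_tidal)^(1/3)
d = (2 × 6.674×10⁻¹¹ × (2.78 × 10³⁰) × (72.1) / (0.114))^(1/3)
  = 6.17 × 10⁷ m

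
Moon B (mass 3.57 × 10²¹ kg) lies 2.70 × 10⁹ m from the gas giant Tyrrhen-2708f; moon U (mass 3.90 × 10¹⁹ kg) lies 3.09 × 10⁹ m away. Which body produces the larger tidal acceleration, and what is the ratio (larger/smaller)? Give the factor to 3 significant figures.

Moon B, by a factor of ≈ 137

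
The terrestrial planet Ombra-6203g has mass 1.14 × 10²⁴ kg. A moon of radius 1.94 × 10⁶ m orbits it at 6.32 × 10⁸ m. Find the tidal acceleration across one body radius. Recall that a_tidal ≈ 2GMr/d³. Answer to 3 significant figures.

Since r ≪ d, expand the inverse-square field across one radius to get the leading 2GMr/d³ term.
Δa = 2GMr/d³
   = 2 × (6.674 × 10⁻¹¹) × (1.14 × 10²⁴) × (1.94 × 10⁶) / (6.32 × 10⁸)³
   = 1.17 × 10⁻⁶ m/s²

1.17 × 10⁻⁶ m/s²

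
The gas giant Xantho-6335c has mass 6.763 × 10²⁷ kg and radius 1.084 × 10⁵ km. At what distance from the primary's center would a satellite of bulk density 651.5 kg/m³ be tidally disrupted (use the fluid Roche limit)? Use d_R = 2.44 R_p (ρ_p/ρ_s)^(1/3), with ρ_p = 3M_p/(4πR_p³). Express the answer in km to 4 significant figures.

ρ_p = 3M_p/(4πR_p³) = 3 × (6.763 × 10²⁷) / (4π × (1.084 × 10⁸ m)³) = 1268 kg/m³
d_R = 2.44 × 1.084 × 10⁵ km × (1268/651.5)^(1/3)
    = 3.302 × 10⁵ km

3.302 × 10⁵ km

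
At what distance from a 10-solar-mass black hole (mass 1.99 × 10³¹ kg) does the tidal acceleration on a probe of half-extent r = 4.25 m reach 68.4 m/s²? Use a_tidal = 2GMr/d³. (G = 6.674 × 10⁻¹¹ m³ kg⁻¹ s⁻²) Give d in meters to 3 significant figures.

5.49 × 10⁶ m

2GMr/d³ = a_tidal  ⇒  d = (2GMr / a_tidal)^(1/3)
d = (2 × 6.674×10⁻¹¹ × (1.99 × 10³¹) × (4.25) / (68.4))^(1/3)
  = 5.49 × 10⁶ m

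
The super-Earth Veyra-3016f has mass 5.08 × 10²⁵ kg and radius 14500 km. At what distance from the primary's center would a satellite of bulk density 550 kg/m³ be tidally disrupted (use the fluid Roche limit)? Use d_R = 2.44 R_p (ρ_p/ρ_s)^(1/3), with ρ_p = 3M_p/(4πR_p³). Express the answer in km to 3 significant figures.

ρ_p = 3M_p/(4πR_p³) = 3 × (5.08 × 10²⁵) / (4π × (1.45 × 10⁷ m)³) = 3980 kg/m³
d_R = 2.44 × 14500 km × (3980/550)^(1/3)
    = 68400 km

68400 km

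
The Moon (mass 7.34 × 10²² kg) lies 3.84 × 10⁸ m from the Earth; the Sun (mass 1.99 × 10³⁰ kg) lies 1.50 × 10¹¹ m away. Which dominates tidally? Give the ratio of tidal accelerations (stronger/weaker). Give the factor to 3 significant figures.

Tidal stretch scales as M/d³; compute that for each body.
The Moon: (7.34 × 10²²) / (3.84 × 10⁸)³ = 1.296 × 10⁻³
The Sun: (1.99 × 10³⁰) / (1.50 × 10¹¹)³ = 5.896 × 10⁻⁴
Ratio (larger/smaller) = 2.20

The Moon, by a factor of ≈ 2.20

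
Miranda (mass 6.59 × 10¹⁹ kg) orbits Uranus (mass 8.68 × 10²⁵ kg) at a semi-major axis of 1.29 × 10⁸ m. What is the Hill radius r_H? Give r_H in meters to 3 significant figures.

8.16 × 10⁵ m

r_H ≈ a (m/3M)^(1/3)
    = (1.29 × 10⁸) × (6.59 × 10¹⁹ / (3 × 8.68 × 10²⁵))^(1/3)
    = 8.16 × 10⁵ m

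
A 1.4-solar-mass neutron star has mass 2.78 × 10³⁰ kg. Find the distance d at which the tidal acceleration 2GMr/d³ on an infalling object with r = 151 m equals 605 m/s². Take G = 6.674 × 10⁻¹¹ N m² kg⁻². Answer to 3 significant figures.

4.52 × 10⁶ m

2GMr/d³ = a_tidal  ⇒  d = (2GMr / a_tidal)^(1/3)
d = (2 × 6.674×10⁻¹¹ × (2.78 × 10³⁰) × (151) / (605))^(1/3)
  = 4.52 × 10⁶ m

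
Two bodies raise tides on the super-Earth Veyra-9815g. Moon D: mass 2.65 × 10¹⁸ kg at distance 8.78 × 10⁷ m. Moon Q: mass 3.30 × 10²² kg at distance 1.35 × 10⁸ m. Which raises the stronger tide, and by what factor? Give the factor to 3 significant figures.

Moon Q, by a factor of ≈ 3430

Compare M/d³ for the two perturbers:
Moon D: (2.65 × 10¹⁸) / (8.78 × 10⁷)³ = 3.915 × 10⁻⁶
Moon Q: (3.30 × 10²²) / (1.35 × 10⁸)³ = 1.341 × 10⁻²
Ratio (larger/smaller) = 3430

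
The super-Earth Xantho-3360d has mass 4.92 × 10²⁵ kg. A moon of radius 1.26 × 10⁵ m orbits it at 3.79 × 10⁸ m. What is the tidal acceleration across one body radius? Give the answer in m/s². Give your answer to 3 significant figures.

1.52 × 10⁻⁵ m/s²

Δg = 2GMr/d³
   = 2 × (6.674 × 10⁻¹¹) × (4.92 × 10²⁵) × (1.26 × 10⁵) / (3.79 × 10⁸)³
   = 1.52 × 10⁻⁵ m/s²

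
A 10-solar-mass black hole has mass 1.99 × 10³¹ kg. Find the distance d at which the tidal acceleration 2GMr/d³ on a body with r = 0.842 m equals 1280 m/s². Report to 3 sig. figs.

2GMr/d³ = a_tidal  ⇒  d = (2GMr / a_tidal)^(1/3)
d = (2 × 6.674×10⁻¹¹ × (1.99 × 10³¹) × (0.842) / (1280))^(1/3)
  = 1.20 × 10⁶ m

1.20 × 10⁶ m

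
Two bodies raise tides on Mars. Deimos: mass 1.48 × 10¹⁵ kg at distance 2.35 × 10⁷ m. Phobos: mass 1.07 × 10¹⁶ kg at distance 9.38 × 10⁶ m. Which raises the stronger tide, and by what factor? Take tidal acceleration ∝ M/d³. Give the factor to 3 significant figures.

Phobos, by a factor of ≈ 114

Tidal acceleration ∝ M/d³, so compare M/d³ for each.
Deimos: (1.48 × 10¹⁵) / (2.35 × 10⁷)³ = 1.140 × 10⁻⁷
Phobos: (1.07 × 10¹⁶) / (9.38 × 10⁶)³ = 1.297 × 10⁻⁵
Ratio (larger/smaller) = 114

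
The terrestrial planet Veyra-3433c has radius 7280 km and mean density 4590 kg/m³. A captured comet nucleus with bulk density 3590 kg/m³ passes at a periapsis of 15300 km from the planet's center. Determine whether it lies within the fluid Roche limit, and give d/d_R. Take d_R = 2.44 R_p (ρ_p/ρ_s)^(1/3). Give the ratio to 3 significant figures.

inside; d/d_R ≈ 0.794

d_R = 2.44 × (7280 km) × (4590/3590)^(1/3) = 19280 km
d/d_R = (15300) / (19280) = 0.794
Since d/d_R < 1, the body is inside the Roche limit.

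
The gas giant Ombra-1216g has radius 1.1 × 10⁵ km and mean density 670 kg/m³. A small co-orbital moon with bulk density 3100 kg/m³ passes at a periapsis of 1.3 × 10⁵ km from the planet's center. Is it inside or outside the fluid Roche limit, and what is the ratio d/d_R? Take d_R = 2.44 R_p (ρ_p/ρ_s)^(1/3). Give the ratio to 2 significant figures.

d_R = 2.44 × (1.1 × 10⁵ km) × (670/3100)^(1/3) = 1.611 × 10⁵ km
d/d_R = (1.3 × 10⁵) / (1.611 × 10⁵) = 0.81
Since d/d_R < 1, the body is inside the Roche limit.

inside; d/d_R ≈ 0.81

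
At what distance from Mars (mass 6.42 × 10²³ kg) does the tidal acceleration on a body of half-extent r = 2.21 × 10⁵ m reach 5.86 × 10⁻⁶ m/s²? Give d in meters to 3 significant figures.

1.48 × 10⁸ m

2GMr/d³ = a_tidal  ⇒  d = (2GMr / a_tidal)^(1/3)
d = (2 × 6.674×10⁻¹¹ × (6.42 × 10²³) × (2.21 × 10⁵) / (5.86 × 10⁻⁶))^(1/3)
  = 1.48 × 10⁸ m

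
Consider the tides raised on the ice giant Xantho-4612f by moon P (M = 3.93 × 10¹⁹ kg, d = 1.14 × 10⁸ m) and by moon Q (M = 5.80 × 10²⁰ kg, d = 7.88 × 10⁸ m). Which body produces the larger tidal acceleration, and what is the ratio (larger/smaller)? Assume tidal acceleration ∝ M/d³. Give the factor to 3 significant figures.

Moon P, by a factor of ≈ 22.4

Compare M/d³ for the two perturbers:
Moon P: (3.93 × 10¹⁹) / (1.14 × 10⁸)³ = 2.653 × 10⁻⁵
Moon Q: (5.80 × 10²⁰) / (7.88 × 10⁸)³ = 1.185 × 10⁻⁶
Ratio (larger/smaller) = 22.4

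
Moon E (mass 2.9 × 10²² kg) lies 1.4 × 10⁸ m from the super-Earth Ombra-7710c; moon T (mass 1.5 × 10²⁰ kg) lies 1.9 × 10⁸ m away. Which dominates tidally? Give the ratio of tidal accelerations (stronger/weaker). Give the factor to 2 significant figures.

Moon E, by a factor of ≈ 480

Tidal stretch scales as M/d³; compute that for each body.
Moon E: (2.9 × 10²²) / (1.4 × 10⁸)³ = 1.057 × 10⁻²
Moon T: (1.5 × 10²⁰) / (1.9 × 10⁸)³ = 2.187 × 10⁻⁵
Ratio (larger/smaller) = 480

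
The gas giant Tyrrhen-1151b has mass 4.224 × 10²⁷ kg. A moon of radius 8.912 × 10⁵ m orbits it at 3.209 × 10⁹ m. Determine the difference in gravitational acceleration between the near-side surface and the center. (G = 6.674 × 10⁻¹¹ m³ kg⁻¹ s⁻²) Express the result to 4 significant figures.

1.521 × 10⁻⁵ m/s²

Δg = 2GMr/d³
   = 2 × (6.674 × 10⁻¹¹) × (4.224 × 10²⁷) × (8.912 × 10⁵) / (3.209 × 10⁹)³
   = 1.521 × 10⁻⁵ m/s²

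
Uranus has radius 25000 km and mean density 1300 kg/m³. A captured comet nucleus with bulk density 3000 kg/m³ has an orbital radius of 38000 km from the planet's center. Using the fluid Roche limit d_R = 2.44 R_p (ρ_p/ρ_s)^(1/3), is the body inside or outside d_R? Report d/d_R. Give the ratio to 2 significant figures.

inside; d/d_R ≈ 0.82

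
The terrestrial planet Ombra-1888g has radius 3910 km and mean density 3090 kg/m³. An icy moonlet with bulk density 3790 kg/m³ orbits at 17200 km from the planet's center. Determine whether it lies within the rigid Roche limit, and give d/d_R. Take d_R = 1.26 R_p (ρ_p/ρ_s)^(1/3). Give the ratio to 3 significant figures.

d_R = 1.26 × (3910 km) × (3090/3790)^(1/3) = 4602 km
d/d_R = (17200) / (4602) = 3.74
Since d/d_R > 1, the body is outside the Roche limit.

outside; d/d_R ≈ 3.74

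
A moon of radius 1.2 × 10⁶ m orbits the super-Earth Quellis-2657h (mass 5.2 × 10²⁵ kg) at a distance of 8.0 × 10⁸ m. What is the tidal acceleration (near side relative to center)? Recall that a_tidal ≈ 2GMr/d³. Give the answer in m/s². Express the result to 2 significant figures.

1.6 × 10⁻⁵ m/s²

Δa = 2GMr/d³
   = 2 × (6.674 × 10⁻¹¹) × (5.2 × 10²⁵) × (1.2 × 10⁶) / (8.0 × 10⁸)³
   = 1.6 × 10⁻⁵ m/s²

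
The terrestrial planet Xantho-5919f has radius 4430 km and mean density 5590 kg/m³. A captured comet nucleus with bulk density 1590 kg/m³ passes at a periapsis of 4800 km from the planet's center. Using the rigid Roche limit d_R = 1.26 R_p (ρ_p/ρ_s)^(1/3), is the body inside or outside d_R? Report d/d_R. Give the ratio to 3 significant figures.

inside; d/d_R ≈ 0.566

d_R = 1.26 × (4430 km) × (5590/1590)^(1/3) = 8487 km
d/d_R = (4800) / (8487) = 0.566
Since d/d_R < 1, the body is inside the Roche limit.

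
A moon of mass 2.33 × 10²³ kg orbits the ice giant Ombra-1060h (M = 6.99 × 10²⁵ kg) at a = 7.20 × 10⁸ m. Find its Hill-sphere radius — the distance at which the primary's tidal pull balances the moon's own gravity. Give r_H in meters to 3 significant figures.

7.46 × 10⁷ m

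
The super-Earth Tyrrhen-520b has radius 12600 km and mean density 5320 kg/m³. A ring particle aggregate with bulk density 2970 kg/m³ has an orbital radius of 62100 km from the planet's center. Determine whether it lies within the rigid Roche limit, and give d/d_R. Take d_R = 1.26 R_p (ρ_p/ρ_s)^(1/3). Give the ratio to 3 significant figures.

outside; d/d_R ≈ 3.22

d_R = 1.26 × (12600 km) × (5320/2970)^(1/3) = 19280 km
d/d_R = (62100) / (19280) = 3.22
Since d/d_R > 1, the body is outside the Roche limit.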